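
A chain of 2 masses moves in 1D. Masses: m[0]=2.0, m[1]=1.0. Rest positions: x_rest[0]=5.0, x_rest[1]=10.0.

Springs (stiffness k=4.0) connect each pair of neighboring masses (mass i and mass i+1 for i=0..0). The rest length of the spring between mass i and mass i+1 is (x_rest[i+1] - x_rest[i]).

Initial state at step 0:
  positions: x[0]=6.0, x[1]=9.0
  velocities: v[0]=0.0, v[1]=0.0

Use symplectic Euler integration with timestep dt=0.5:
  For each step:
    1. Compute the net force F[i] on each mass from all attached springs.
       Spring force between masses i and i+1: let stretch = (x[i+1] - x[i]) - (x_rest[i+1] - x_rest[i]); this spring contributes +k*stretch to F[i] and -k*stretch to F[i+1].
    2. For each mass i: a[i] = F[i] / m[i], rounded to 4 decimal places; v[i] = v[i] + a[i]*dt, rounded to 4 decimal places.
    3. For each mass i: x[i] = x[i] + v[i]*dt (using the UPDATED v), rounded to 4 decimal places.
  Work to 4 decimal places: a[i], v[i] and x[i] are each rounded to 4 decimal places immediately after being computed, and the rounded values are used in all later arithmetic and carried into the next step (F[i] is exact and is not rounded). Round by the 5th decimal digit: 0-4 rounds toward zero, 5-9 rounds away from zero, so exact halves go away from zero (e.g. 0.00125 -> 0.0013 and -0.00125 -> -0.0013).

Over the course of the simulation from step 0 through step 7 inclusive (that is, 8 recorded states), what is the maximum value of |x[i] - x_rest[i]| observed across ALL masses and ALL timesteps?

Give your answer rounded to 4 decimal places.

Step 0: x=[6.0000 9.0000] v=[0.0000 0.0000]
Step 1: x=[5.0000 11.0000] v=[-2.0000 4.0000]
Step 2: x=[4.5000 12.0000] v=[-1.0000 2.0000]
Step 3: x=[5.2500 10.5000] v=[1.5000 -3.0000]
Step 4: x=[6.1250 8.7500] v=[1.7500 -3.5000]
Step 5: x=[5.8125 9.3750] v=[-0.6250 1.2500]
Step 6: x=[4.7813 11.4375] v=[-2.0625 4.1250]
Step 7: x=[4.5782 11.8438] v=[-0.4063 0.8126]
Max displacement = 2.0000

Answer: 2.0000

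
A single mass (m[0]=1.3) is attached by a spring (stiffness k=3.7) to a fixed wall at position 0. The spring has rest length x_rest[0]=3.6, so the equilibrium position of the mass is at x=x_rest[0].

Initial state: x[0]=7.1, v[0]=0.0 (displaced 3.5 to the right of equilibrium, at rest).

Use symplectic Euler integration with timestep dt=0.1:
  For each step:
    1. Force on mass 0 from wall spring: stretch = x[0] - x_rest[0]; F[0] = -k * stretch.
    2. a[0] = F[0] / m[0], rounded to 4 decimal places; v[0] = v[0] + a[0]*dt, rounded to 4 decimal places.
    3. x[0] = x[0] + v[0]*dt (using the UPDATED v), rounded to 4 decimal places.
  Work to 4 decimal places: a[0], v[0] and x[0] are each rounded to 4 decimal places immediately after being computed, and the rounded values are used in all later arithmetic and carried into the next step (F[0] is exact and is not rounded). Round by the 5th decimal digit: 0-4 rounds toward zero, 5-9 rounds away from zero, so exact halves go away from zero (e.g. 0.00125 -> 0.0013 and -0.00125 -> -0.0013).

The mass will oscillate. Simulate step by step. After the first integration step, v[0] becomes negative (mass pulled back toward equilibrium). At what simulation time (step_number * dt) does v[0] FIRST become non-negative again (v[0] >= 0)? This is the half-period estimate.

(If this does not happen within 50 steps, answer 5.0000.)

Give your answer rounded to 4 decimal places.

Answer: 1.9000

Derivation:
Step 0: x=[7.1000] v=[0.0000]
Step 1: x=[7.0004] v=[-0.9962]
Step 2: x=[6.8040] v=[-1.9640]
Step 3: x=[6.5164] v=[-2.8759]
Step 4: x=[6.1458] v=[-3.7060]
Step 5: x=[5.7027] v=[-4.4306]
Step 6: x=[5.1998] v=[-5.0291]
Step 7: x=[4.6514] v=[-5.4844]
Step 8: x=[4.0730] v=[-5.7836]
Step 9: x=[3.4812] v=[-5.9182]
Step 10: x=[2.8928] v=[-5.8844]
Step 11: x=[2.3245] v=[-5.6831]
Step 12: x=[1.7925] v=[-5.3201]
Step 13: x=[1.3119] v=[-4.8057]
Step 14: x=[0.8965] v=[-4.1545]
Step 15: x=[0.5580] v=[-3.3850]
Step 16: x=[0.3061] v=[-2.5192]
Step 17: x=[0.1479] v=[-1.5817]
Step 18: x=[0.0880] v=[-0.5992]
Step 19: x=[0.1280] v=[0.4004]
First v>=0 after going negative at step 19, time=1.9000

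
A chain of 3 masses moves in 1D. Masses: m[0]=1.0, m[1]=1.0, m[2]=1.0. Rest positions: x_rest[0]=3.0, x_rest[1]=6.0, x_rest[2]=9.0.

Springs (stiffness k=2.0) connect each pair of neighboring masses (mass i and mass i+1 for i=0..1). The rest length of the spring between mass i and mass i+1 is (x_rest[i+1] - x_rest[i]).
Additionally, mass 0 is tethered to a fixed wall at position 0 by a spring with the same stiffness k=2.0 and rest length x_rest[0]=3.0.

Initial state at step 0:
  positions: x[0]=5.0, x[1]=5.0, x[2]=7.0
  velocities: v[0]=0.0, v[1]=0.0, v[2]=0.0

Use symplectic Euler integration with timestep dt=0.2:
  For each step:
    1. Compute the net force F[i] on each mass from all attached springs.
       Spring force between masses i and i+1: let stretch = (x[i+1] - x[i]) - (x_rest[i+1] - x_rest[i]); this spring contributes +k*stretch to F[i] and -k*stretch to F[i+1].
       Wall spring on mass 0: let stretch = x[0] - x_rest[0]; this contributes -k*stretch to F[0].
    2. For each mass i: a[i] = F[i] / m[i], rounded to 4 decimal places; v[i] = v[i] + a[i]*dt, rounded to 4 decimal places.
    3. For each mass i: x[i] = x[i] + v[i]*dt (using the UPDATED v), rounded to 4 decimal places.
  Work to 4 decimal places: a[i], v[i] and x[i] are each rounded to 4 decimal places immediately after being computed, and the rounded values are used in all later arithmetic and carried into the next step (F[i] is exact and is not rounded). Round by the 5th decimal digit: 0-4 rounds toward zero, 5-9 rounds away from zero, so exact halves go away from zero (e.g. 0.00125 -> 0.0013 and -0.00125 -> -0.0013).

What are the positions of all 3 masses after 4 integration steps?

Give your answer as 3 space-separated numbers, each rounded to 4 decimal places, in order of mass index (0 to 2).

Step 0: x=[5.0000 5.0000 7.0000] v=[0.0000 0.0000 0.0000]
Step 1: x=[4.6000 5.1600 7.0800] v=[-2.0000 0.8000 0.4000]
Step 2: x=[3.8768 5.4288 7.2464] v=[-3.6160 1.3440 0.8320]
Step 3: x=[2.9676 5.7188 7.5074] v=[-4.5459 1.4502 1.3050]
Step 4: x=[2.0411 5.9318 7.8653] v=[-4.6325 1.0652 1.7896]

Answer: 2.0411 5.9318 7.8653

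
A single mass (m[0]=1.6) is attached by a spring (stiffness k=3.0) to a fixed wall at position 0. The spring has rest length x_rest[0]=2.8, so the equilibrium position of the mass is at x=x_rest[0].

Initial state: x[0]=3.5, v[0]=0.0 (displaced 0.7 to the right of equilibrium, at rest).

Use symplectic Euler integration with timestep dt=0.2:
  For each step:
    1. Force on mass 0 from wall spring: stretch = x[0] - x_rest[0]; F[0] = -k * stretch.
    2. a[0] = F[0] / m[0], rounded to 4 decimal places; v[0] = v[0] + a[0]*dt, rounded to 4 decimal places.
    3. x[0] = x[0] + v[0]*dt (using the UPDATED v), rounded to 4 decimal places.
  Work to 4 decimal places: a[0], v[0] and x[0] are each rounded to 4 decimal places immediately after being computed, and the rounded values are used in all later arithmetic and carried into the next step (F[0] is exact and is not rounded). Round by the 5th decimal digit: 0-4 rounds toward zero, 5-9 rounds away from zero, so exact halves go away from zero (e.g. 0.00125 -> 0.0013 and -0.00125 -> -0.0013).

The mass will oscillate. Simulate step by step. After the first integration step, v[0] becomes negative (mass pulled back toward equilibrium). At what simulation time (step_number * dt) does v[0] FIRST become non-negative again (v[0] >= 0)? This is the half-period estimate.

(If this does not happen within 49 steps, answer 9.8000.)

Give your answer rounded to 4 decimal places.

Answer: 2.4000

Derivation:
Step 0: x=[3.5000] v=[0.0000]
Step 1: x=[3.4475] v=[-0.2625]
Step 2: x=[3.3464] v=[-0.5053]
Step 3: x=[3.2044] v=[-0.7102]
Step 4: x=[3.0320] v=[-0.8619]
Step 5: x=[2.8422] v=[-0.9489]
Step 6: x=[2.6493] v=[-0.9647]
Step 7: x=[2.4677] v=[-0.9082]
Step 8: x=[2.3110] v=[-0.7836]
Step 9: x=[2.1910] v=[-0.6002]
Step 10: x=[2.1166] v=[-0.3718]
Step 11: x=[2.0935] v=[-0.1155]
Step 12: x=[2.1234] v=[0.1494]
First v>=0 after going negative at step 12, time=2.4000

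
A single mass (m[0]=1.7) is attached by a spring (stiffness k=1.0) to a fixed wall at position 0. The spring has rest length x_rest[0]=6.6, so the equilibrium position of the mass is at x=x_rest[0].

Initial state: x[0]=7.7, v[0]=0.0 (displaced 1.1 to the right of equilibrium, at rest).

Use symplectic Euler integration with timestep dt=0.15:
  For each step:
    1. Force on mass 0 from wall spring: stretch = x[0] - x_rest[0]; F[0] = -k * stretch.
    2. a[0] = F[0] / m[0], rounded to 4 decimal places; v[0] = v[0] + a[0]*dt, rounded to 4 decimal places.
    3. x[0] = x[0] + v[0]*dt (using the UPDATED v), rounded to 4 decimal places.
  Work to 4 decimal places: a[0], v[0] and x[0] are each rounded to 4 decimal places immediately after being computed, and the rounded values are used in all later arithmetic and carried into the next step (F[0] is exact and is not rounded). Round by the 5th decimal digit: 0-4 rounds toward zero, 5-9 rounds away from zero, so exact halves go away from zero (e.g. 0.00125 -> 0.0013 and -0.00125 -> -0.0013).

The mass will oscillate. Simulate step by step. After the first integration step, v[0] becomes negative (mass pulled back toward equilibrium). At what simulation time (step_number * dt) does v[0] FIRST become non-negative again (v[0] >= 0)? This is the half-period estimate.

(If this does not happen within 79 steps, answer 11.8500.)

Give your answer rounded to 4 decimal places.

Answer: 4.2000

Derivation:
Step 0: x=[7.7000] v=[0.0000]
Step 1: x=[7.6854] v=[-0.0971]
Step 2: x=[7.6565] v=[-0.1929]
Step 3: x=[7.6136] v=[-0.2861]
Step 4: x=[7.5573] v=[-0.3755]
Step 5: x=[7.4883] v=[-0.4600]
Step 6: x=[7.4075] v=[-0.5384]
Step 7: x=[7.3160] v=[-0.6097]
Step 8: x=[7.2151] v=[-0.6729]
Step 9: x=[7.1060] v=[-0.7272]
Step 10: x=[6.9902] v=[-0.7718]
Step 11: x=[6.8693] v=[-0.8062]
Step 12: x=[6.7448] v=[-0.8300]
Step 13: x=[6.6184] v=[-0.8428]
Step 14: x=[6.4917] v=[-0.8444]
Step 15: x=[6.3665] v=[-0.8348]
Step 16: x=[6.2444] v=[-0.8142]
Step 17: x=[6.1270] v=[-0.7828]
Step 18: x=[6.0158] v=[-0.7411]
Step 19: x=[5.9124] v=[-0.6896]
Step 20: x=[5.8181] v=[-0.6289]
Step 21: x=[5.7341] v=[-0.5599]
Step 22: x=[5.6616] v=[-0.4835]
Step 23: x=[5.6015] v=[-0.4007]
Step 24: x=[5.5546] v=[-0.3126]
Step 25: x=[5.5215] v=[-0.2204]
Step 26: x=[5.5027] v=[-0.1252]
Step 27: x=[5.4984] v=[-0.0284]
Step 28: x=[5.5087] v=[0.0688]
First v>=0 after going negative at step 28, time=4.2000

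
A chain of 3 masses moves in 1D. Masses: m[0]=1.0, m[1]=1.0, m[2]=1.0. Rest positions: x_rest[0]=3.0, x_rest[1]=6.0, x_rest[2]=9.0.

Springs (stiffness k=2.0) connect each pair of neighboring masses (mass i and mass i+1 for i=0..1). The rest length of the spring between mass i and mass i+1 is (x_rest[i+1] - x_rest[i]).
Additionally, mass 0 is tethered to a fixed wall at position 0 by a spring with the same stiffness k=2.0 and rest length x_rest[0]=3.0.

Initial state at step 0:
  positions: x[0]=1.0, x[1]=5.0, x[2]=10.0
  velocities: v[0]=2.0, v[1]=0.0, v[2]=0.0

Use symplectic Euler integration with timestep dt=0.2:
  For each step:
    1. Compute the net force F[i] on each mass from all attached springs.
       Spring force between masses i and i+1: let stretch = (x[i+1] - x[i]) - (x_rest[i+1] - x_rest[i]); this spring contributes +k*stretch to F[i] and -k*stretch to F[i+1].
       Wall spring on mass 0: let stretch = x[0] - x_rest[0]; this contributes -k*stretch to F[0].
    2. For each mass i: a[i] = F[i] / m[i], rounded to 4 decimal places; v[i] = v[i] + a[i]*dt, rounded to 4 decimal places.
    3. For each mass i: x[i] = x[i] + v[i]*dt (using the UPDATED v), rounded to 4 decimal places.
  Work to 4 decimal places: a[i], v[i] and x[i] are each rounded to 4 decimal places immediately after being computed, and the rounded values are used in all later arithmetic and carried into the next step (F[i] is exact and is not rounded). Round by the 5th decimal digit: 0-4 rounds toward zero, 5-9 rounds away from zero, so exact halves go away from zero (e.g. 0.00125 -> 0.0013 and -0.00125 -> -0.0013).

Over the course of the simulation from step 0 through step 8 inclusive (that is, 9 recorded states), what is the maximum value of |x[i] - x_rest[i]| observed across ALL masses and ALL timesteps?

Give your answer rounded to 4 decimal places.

Step 0: x=[1.0000 5.0000 10.0000] v=[2.0000 0.0000 0.0000]
Step 1: x=[1.6400 5.0800 9.8400] v=[3.2000 0.4000 -0.8000]
Step 2: x=[2.4240 5.2656 9.5392] v=[3.9200 0.9280 -1.5040]
Step 3: x=[3.2414 5.5658 9.1365] v=[4.0870 1.5008 -2.0134]
Step 4: x=[3.9854 5.9657 8.6882] v=[3.7202 1.9993 -2.2417]
Step 5: x=[4.5690 6.4249 8.2621] v=[2.9182 2.2962 -2.1307]
Step 6: x=[4.9356 6.8826 7.9290] v=[1.8330 2.2887 -1.6656]
Step 7: x=[5.0631 7.2683 7.7522] v=[0.6376 1.9285 -0.8842]
Step 8: x=[4.9620 7.5163 7.7766] v=[-0.5056 1.2400 0.1222]
Max displacement = 2.0631

Answer: 2.0631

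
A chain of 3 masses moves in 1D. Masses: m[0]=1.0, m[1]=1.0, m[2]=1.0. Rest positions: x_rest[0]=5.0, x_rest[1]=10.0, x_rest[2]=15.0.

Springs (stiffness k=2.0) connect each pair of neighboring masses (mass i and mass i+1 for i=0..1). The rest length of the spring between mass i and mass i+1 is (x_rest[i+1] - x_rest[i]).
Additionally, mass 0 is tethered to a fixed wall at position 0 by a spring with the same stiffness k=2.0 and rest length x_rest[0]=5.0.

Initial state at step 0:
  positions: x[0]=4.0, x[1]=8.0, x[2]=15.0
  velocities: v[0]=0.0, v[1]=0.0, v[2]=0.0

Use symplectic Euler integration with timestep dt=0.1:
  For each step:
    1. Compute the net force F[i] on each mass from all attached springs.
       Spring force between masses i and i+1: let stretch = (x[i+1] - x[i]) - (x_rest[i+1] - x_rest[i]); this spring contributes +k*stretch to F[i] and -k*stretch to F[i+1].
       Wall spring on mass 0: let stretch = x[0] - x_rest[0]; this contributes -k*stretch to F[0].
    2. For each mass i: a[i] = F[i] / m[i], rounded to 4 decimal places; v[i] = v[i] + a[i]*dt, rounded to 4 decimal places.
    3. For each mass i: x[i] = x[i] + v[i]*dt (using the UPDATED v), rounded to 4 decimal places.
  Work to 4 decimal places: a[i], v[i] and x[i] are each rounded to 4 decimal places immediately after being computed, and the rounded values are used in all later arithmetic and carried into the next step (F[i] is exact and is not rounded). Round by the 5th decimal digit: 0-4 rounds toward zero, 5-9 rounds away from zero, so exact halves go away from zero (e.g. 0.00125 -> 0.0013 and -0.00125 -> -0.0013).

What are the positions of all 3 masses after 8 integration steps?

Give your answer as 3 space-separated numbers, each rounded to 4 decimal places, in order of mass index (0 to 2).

Answer: 4.2042 9.5709 13.9349

Derivation:
Step 0: x=[4.0000 8.0000 15.0000] v=[0.0000 0.0000 0.0000]
Step 1: x=[4.0000 8.0600 14.9600] v=[0.0000 0.6000 -0.4000]
Step 2: x=[4.0012 8.1768 14.8820] v=[0.0120 1.1680 -0.7800]
Step 3: x=[4.0059 8.3442 14.7699] v=[0.0469 1.6739 -1.1210]
Step 4: x=[4.0172 8.5533 14.6293] v=[0.1134 2.0914 -1.4061]
Step 5: x=[4.0389 8.7932 14.4672] v=[0.2172 2.3994 -1.6213]
Step 6: x=[4.0749 9.0515 14.2916] v=[0.3603 2.5833 -1.7561]
Step 7: x=[4.1290 9.3151 14.1112] v=[0.5406 2.6360 -1.8041]
Step 8: x=[4.2042 9.5709 13.9349] v=[0.7520 2.5580 -1.7633]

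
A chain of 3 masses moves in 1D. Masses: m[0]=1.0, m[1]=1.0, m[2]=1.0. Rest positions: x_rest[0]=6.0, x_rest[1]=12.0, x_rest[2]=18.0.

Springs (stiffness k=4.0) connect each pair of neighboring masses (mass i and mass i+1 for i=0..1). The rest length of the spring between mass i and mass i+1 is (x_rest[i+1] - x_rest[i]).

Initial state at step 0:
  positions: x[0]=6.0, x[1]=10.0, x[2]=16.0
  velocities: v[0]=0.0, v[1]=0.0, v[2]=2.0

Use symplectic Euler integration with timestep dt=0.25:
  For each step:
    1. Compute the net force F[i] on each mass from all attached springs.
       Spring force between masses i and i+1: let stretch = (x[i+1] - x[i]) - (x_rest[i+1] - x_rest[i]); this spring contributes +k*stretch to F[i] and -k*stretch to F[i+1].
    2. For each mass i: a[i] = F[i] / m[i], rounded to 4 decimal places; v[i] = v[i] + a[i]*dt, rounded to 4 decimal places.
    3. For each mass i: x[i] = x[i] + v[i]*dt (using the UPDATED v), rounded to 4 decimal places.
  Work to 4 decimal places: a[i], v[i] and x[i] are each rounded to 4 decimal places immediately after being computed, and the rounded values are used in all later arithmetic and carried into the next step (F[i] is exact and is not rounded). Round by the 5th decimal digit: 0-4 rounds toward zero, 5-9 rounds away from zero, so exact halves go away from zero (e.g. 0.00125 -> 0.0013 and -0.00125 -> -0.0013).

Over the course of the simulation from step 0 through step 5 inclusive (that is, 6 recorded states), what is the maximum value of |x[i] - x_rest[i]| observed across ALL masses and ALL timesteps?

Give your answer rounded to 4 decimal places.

Answer: 2.0781

Derivation:
Step 0: x=[6.0000 10.0000 16.0000] v=[0.0000 0.0000 2.0000]
Step 1: x=[5.5000 10.5000 16.5000] v=[-2.0000 2.0000 2.0000]
Step 2: x=[4.7500 11.2500 17.0000] v=[-3.0000 3.0000 2.0000]
Step 3: x=[4.1250 11.8125 17.5625] v=[-2.5000 2.2500 2.2500]
Step 4: x=[3.9219 11.8906 18.1875] v=[-0.8125 0.3125 2.5000]
Step 5: x=[4.2110 11.5508 18.7383] v=[1.1562 -1.3593 2.2031]
Max displacement = 2.0781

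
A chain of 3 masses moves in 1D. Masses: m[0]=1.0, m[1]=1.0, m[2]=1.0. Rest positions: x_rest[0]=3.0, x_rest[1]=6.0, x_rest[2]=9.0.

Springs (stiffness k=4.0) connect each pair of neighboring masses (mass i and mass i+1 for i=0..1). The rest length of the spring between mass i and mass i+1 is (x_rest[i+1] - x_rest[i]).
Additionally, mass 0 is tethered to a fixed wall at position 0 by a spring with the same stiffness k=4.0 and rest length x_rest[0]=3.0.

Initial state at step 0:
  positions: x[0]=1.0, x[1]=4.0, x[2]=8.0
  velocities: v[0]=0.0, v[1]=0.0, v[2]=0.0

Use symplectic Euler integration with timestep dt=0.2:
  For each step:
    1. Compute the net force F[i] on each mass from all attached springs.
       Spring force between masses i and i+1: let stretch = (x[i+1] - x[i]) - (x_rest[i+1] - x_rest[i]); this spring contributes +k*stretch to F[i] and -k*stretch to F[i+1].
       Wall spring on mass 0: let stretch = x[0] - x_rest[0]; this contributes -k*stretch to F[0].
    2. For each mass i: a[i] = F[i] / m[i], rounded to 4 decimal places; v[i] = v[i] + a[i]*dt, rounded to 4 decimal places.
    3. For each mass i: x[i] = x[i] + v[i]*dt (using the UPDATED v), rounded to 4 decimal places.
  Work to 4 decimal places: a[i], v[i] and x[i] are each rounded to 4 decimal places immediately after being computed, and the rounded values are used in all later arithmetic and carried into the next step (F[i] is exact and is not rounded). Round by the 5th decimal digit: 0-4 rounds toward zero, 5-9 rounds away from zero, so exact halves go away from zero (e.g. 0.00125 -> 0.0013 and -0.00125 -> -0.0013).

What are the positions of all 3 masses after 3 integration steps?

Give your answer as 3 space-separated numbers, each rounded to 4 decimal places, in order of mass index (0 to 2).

Answer: 2.5565 4.8361 7.2837

Derivation:
Step 0: x=[1.0000 4.0000 8.0000] v=[0.0000 0.0000 0.0000]
Step 1: x=[1.3200 4.1600 7.8400] v=[1.6000 0.8000 -0.8000]
Step 2: x=[1.8832 4.4544 7.5712] v=[2.8160 1.4720 -1.3440]
Step 3: x=[2.5565 4.8361 7.2837] v=[3.3664 1.9085 -1.4374]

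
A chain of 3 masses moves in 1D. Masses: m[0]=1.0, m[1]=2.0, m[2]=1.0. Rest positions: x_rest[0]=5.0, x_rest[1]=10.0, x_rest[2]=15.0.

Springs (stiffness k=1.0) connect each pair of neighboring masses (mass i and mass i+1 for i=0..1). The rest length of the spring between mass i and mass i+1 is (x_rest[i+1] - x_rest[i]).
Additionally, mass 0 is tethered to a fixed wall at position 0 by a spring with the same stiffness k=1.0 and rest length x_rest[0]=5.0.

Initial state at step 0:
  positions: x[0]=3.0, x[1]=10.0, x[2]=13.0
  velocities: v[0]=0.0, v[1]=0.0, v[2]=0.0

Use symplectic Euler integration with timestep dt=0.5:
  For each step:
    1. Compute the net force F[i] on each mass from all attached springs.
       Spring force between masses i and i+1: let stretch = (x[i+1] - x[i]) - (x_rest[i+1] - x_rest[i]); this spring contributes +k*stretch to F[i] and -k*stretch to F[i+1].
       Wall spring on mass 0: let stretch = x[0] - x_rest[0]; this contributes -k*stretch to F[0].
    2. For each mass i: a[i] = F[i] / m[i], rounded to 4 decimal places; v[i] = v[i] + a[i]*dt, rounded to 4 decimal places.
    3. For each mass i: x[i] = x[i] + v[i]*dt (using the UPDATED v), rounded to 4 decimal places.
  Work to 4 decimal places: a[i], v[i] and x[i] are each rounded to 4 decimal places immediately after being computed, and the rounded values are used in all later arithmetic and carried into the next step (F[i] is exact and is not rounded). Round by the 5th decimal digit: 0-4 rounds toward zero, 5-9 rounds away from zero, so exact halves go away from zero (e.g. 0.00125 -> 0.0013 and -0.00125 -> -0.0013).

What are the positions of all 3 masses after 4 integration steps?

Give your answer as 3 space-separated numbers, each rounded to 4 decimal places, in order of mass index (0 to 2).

Step 0: x=[3.0000 10.0000 13.0000] v=[0.0000 0.0000 0.0000]
Step 1: x=[4.0000 9.5000 13.5000] v=[2.0000 -1.0000 1.0000]
Step 2: x=[5.3750 8.8125 14.2500] v=[2.7500 -1.3750 1.5000]
Step 3: x=[6.2657 8.3750 14.8907] v=[1.7813 -0.8750 1.2813]
Step 4: x=[6.1173 8.4883 15.1525] v=[-0.2969 0.2266 0.5235]

Answer: 6.1173 8.4883 15.1525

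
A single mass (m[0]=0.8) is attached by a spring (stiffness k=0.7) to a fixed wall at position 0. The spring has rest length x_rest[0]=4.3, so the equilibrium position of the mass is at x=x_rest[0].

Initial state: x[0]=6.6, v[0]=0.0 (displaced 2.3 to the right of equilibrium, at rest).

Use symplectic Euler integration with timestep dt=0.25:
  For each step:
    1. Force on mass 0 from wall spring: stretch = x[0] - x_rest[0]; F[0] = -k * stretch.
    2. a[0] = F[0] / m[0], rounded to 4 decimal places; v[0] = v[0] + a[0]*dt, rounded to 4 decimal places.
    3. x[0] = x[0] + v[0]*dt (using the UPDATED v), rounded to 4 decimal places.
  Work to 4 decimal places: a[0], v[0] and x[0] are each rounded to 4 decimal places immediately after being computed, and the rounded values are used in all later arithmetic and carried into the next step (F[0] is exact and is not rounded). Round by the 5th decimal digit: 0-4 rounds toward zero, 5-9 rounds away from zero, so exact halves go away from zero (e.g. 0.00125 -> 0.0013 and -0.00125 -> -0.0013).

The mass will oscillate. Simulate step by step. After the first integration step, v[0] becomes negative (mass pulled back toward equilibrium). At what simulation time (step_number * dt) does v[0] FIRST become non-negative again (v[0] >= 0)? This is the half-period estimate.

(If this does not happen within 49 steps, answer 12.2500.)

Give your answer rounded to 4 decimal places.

Step 0: x=[6.6000] v=[0.0000]
Step 1: x=[6.4742] v=[-0.5031]
Step 2: x=[6.2295] v=[-0.9787]
Step 3: x=[5.8793] v=[-1.4008]
Step 4: x=[5.4427] v=[-1.7463]
Step 5: x=[4.9436] v=[-1.9963]
Step 6: x=[4.4093] v=[-2.1371]
Step 7: x=[3.8691] v=[-2.1610]
Step 8: x=[3.3524] v=[-2.0668]
Step 9: x=[2.8875] v=[-1.8595]
Step 10: x=[2.4999] v=[-1.5505]
Step 11: x=[2.2107] v=[-1.1567]
Step 12: x=[2.0358] v=[-0.6997]
Step 13: x=[1.9847] v=[-0.2044]
Step 14: x=[2.0602] v=[0.3021]
First v>=0 after going negative at step 14, time=3.5000

Answer: 3.5000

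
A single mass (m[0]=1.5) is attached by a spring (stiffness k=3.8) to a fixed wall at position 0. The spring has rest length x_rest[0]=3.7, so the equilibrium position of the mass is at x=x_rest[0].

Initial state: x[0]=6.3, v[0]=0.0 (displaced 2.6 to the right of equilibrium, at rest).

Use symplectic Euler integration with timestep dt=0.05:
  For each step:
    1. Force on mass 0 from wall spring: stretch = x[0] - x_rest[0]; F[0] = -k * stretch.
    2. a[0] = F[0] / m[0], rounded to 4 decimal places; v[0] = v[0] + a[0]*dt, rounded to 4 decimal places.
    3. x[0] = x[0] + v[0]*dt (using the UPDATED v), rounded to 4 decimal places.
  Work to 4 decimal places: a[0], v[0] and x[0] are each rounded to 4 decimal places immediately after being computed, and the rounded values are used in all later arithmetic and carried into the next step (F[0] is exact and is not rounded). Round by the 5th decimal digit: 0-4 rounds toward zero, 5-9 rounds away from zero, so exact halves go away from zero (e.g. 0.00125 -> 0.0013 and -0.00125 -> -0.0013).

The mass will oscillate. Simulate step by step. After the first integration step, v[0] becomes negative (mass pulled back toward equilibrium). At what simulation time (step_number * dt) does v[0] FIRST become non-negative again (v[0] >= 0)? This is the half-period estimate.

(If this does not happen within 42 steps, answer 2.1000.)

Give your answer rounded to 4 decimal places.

Answer: 2.0000

Derivation:
Step 0: x=[6.3000] v=[0.0000]
Step 1: x=[6.2835] v=[-0.3293]
Step 2: x=[6.2507] v=[-0.6565]
Step 3: x=[6.2017] v=[-0.9796]
Step 4: x=[6.1369] v=[-1.2965]
Step 5: x=[6.0566] v=[-1.6052]
Step 6: x=[5.9614] v=[-1.9037]
Step 7: x=[5.8519] v=[-2.1901]
Step 8: x=[5.7288] v=[-2.4627]
Step 9: x=[5.5928] v=[-2.7197]
Step 10: x=[5.4448] v=[-2.9595]
Step 11: x=[5.2858] v=[-3.1805]
Step 12: x=[5.1167] v=[-3.3814]
Step 13: x=[4.9387] v=[-3.5609]
Step 14: x=[4.7528] v=[-3.7178]
Step 15: x=[4.5602] v=[-3.8512]
Step 16: x=[4.3622] v=[-3.9602]
Step 17: x=[4.1600] v=[-4.0441]
Step 18: x=[3.9549] v=[-4.1024]
Step 19: x=[3.7482] v=[-4.1347]
Step 20: x=[3.5412] v=[-4.1408]
Step 21: x=[3.3352] v=[-4.1207]
Step 22: x=[3.1315] v=[-4.0745]
Step 23: x=[2.9314] v=[-4.0025]
Step 24: x=[2.7361] v=[-3.9051]
Step 25: x=[2.5470] v=[-3.7830]
Step 26: x=[2.3652] v=[-3.6370]
Step 27: x=[2.1918] v=[-3.4679]
Step 28: x=[2.0280] v=[-3.2769]
Step 29: x=[1.8747] v=[-3.0651]
Step 30: x=[1.7330] v=[-2.8339]
Step 31: x=[1.6038] v=[-2.5847]
Step 32: x=[1.4878] v=[-2.3192]
Step 33: x=[1.3859] v=[-2.0390]
Step 34: x=[1.2986] v=[-1.7459]
Step 35: x=[1.2265] v=[-1.4417]
Step 36: x=[1.1701] v=[-1.1284]
Step 37: x=[1.1297] v=[-0.8079]
Step 38: x=[1.1056] v=[-0.4823]
Step 39: x=[1.0979] v=[-0.1537]
Step 40: x=[1.1067] v=[0.1759]
First v>=0 after going negative at step 40, time=2.0000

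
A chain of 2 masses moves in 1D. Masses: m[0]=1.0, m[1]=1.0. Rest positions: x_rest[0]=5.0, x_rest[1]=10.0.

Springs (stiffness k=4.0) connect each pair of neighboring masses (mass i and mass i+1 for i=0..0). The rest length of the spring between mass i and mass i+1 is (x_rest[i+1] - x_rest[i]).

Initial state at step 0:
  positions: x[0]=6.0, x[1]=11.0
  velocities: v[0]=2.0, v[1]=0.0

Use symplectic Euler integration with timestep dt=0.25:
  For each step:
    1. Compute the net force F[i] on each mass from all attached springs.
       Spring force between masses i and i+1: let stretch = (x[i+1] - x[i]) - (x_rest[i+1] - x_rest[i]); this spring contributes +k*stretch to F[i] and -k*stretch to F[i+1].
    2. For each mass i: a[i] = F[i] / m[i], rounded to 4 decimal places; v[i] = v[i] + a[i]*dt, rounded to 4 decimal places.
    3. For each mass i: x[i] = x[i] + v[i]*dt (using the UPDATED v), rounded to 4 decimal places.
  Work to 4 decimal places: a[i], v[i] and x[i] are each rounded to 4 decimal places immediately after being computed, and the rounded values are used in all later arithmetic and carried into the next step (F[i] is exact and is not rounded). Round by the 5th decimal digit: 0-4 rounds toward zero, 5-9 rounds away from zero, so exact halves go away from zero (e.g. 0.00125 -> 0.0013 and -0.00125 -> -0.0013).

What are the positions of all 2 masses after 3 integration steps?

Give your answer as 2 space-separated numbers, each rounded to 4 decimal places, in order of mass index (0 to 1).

Step 0: x=[6.0000 11.0000] v=[2.0000 0.0000]
Step 1: x=[6.5000 11.0000] v=[2.0000 0.0000]
Step 2: x=[6.8750 11.1250] v=[1.5000 0.5000]
Step 3: x=[7.0625 11.4375] v=[0.7500 1.2500]

Answer: 7.0625 11.4375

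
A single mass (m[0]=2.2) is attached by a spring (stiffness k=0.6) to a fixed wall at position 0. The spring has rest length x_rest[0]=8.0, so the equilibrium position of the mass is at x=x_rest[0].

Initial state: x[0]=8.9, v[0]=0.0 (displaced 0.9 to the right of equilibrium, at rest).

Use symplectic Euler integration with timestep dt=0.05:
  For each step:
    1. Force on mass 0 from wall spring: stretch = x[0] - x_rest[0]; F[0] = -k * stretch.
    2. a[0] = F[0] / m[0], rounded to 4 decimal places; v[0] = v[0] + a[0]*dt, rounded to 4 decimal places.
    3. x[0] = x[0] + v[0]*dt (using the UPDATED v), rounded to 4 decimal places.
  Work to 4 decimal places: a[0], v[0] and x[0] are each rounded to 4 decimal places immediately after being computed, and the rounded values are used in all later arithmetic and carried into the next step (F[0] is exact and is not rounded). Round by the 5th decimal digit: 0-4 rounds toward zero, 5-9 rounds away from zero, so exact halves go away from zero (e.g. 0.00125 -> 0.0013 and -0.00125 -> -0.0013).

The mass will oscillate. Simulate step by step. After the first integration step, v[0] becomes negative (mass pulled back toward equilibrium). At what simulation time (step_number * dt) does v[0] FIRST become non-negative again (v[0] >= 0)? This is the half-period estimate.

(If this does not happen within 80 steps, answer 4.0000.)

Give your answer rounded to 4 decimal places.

Answer: 4.0000

Derivation:
Step 0: x=[8.9000] v=[0.0000]
Step 1: x=[8.8994] v=[-0.0123]
Step 2: x=[8.8982] v=[-0.0246]
Step 3: x=[8.8964] v=[-0.0369]
Step 4: x=[8.8939] v=[-0.0491]
Step 5: x=[8.8908] v=[-0.0613]
Step 6: x=[8.8871] v=[-0.0734]
Step 7: x=[8.8828] v=[-0.0855]
Step 8: x=[8.8779] v=[-0.0975]
Step 9: x=[8.8724] v=[-0.1095]
Step 10: x=[8.8663] v=[-0.1214]
Step 11: x=[8.8596] v=[-0.1332]
Step 12: x=[8.8524] v=[-0.1449]
Step 13: x=[8.8446] v=[-0.1565]
Step 14: x=[8.8362] v=[-0.1680]
Step 15: x=[8.8272] v=[-0.1794]
Step 16: x=[8.8177] v=[-0.1907]
Step 17: x=[8.8076] v=[-0.2019]
Step 18: x=[8.7970] v=[-0.2129]
Step 19: x=[8.7858] v=[-0.2238]
Step 20: x=[8.7741] v=[-0.2345]
Step 21: x=[8.7618] v=[-0.2451]
Step 22: x=[8.7490] v=[-0.2555]
Step 23: x=[8.7357] v=[-0.2657]
Step 24: x=[8.7219] v=[-0.2757]
Step 25: x=[8.7076] v=[-0.2855]
Step 26: x=[8.6928] v=[-0.2952]
Step 27: x=[8.6776] v=[-0.3046]
Step 28: x=[8.6619] v=[-0.3138]
Step 29: x=[8.6458] v=[-0.3228]
Step 30: x=[8.6292] v=[-0.3316]
Step 31: x=[8.6122] v=[-0.3402]
Step 32: x=[8.5948] v=[-0.3486]
Step 33: x=[8.5770] v=[-0.3567]
Step 34: x=[8.5588] v=[-0.3646]
Step 35: x=[8.5402] v=[-0.3722]
Step 36: x=[8.5212] v=[-0.3796]
Step 37: x=[8.5019] v=[-0.3867]
Step 38: x=[8.4822] v=[-0.3935]
Step 39: x=[8.4622] v=[-0.4001]
Step 40: x=[8.4419] v=[-0.4064]
Step 41: x=[8.4213] v=[-0.4124]
Step 42: x=[8.4004] v=[-0.4181]
Step 43: x=[8.3792] v=[-0.4236]
Step 44: x=[8.3578] v=[-0.4288]
Step 45: x=[8.3361] v=[-0.4337]
Step 46: x=[8.3142] v=[-0.4383]
Step 47: x=[8.2921] v=[-0.4426]
Step 48: x=[8.2698] v=[-0.4466]
Step 49: x=[8.2473] v=[-0.4503]
Step 50: x=[8.2246] v=[-0.4537]
Step 51: x=[8.2018] v=[-0.4568]
Step 52: x=[8.1788] v=[-0.4596]
Step 53: x=[8.1557] v=[-0.4620]
Step 54: x=[8.1325] v=[-0.4641]
Step 55: x=[8.1092] v=[-0.4659]
Step 56: x=[8.0858] v=[-0.4674]
Step 57: x=[8.0624] v=[-0.4686]
Step 58: x=[8.0389] v=[-0.4695]
Step 59: x=[8.0154] v=[-0.4700]
Step 60: x=[7.9919] v=[-0.4702]
Step 61: x=[7.9684] v=[-0.4701]
Step 62: x=[7.9449] v=[-0.4697]
Step 63: x=[7.9215] v=[-0.4690]
Step 64: x=[7.8981] v=[-0.4679]
Step 65: x=[7.8748] v=[-0.4665]
Step 66: x=[7.8516] v=[-0.4648]
Step 67: x=[7.8285] v=[-0.4628]
Step 68: x=[7.8055] v=[-0.4605]
Step 69: x=[7.7826] v=[-0.4579]
Step 70: x=[7.7599] v=[-0.4549]
Step 71: x=[7.7373] v=[-0.4516]
Step 72: x=[7.7149] v=[-0.4480]
Step 73: x=[7.6927] v=[-0.4441]
Step 74: x=[7.6707] v=[-0.4399]
Step 75: x=[7.6489] v=[-0.4354]
Step 76: x=[7.6274] v=[-0.4306]
Step 77: x=[7.6061] v=[-0.4255]
Step 78: x=[7.5851] v=[-0.4201]
Step 79: x=[7.5644] v=[-0.4144]
Step 80: x=[7.5440] v=[-0.4085]
v[0] did not become non-negative within 80 steps; using fallback time=4.0000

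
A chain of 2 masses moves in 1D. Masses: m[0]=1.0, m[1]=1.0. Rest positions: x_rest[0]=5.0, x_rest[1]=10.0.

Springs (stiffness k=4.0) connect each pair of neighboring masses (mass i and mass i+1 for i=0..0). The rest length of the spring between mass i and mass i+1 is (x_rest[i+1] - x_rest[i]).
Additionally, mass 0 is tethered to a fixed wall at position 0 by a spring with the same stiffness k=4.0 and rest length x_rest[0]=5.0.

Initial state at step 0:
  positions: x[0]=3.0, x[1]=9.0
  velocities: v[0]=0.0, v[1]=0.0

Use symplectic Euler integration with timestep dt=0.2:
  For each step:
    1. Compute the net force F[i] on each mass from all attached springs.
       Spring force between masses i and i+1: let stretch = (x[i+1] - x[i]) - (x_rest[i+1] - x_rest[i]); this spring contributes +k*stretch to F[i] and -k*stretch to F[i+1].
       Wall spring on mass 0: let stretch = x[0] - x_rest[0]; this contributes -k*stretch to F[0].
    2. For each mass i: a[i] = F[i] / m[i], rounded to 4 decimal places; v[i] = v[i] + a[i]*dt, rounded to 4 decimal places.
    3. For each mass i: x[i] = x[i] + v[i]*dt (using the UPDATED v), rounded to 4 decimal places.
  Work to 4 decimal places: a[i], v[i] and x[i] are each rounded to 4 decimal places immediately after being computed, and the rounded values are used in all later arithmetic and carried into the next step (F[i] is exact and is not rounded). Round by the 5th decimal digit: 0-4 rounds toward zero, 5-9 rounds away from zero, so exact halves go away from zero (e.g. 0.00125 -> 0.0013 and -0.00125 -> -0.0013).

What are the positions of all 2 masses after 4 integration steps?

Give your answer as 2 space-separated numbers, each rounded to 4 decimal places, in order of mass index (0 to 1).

Step 0: x=[3.0000 9.0000] v=[0.0000 0.0000]
Step 1: x=[3.4800 8.8400] v=[2.4000 -0.8000]
Step 2: x=[4.2608 8.6224] v=[3.9040 -1.0880]
Step 3: x=[5.0577 8.5069] v=[3.9846 -0.5773]
Step 4: x=[5.5973 8.6396] v=[2.6978 0.6633]

Answer: 5.5973 8.6396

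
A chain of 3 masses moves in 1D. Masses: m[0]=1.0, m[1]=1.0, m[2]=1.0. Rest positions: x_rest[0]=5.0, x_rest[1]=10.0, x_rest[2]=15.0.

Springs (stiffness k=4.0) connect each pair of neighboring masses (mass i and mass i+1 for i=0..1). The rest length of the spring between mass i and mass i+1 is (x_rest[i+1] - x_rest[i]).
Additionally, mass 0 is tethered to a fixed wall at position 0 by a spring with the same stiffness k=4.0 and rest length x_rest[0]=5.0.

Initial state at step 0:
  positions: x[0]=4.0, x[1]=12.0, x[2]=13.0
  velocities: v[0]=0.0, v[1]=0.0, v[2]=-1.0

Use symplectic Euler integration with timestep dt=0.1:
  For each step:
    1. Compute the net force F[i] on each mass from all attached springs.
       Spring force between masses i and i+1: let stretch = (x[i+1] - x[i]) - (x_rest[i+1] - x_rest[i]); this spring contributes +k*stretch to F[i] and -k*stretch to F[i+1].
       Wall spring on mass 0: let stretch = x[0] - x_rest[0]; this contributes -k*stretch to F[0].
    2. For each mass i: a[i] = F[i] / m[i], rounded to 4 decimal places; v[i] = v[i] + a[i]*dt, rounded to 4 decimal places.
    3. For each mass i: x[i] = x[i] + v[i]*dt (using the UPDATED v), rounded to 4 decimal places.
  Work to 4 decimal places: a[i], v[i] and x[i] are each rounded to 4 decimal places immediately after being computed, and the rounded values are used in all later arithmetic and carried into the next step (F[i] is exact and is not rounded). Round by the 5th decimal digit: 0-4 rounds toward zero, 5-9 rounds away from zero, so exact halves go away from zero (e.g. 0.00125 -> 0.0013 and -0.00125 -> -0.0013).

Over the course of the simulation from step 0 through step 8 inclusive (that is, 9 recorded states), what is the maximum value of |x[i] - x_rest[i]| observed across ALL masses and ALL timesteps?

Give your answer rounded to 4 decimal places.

Answer: 2.7256

Derivation:
Step 0: x=[4.0000 12.0000 13.0000] v=[0.0000 0.0000 -1.0000]
Step 1: x=[4.1600 11.7200 13.0600] v=[1.6000 -2.8000 0.6000]
Step 2: x=[4.4560 11.1912 13.2664] v=[2.9600 -5.2880 2.0640]
Step 3: x=[4.8432 10.4760 13.5898] v=[3.8717 -7.1520 3.2339]
Step 4: x=[5.2620 9.6600 13.9886] v=[4.1875 -8.1596 3.9884]
Step 5: x=[5.6462 8.8413 14.4143] v=[3.8419 -8.1874 4.2570]
Step 6: x=[5.9324 8.1177 14.8171] v=[2.8615 -7.2362 4.0278]
Step 7: x=[6.0687 7.5746 15.1519] v=[1.3627 -5.4306 3.3480]
Step 8: x=[6.0225 7.2744 15.3836] v=[-0.4624 -3.0020 2.3171]
Max displacement = 2.7256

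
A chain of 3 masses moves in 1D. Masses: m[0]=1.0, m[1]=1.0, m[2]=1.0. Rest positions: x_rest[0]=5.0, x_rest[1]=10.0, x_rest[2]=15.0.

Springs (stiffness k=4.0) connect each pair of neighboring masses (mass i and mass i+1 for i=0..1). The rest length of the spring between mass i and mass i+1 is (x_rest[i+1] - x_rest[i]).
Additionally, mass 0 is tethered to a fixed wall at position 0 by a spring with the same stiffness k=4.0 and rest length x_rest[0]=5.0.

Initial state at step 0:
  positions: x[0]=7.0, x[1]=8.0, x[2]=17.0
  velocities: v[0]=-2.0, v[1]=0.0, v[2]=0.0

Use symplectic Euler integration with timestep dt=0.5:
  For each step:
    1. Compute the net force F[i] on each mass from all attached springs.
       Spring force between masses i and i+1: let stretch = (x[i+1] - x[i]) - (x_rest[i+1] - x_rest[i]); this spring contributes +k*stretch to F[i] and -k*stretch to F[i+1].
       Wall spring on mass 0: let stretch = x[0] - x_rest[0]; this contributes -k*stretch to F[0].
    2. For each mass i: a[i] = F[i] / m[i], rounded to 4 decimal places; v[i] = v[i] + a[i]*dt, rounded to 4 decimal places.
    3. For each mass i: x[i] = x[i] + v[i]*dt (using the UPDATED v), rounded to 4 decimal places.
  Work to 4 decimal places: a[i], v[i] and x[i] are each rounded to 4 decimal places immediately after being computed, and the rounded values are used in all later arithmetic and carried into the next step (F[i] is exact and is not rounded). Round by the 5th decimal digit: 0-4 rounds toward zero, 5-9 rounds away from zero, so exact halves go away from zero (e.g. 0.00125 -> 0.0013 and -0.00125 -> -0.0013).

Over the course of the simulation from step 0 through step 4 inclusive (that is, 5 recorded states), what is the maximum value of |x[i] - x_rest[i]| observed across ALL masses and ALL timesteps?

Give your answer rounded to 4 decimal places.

Answer: 6.0000

Derivation:
Step 0: x=[7.0000 8.0000 17.0000] v=[-2.0000 0.0000 0.0000]
Step 1: x=[0.0000 16.0000 13.0000] v=[-14.0000 16.0000 -8.0000]
Step 2: x=[9.0000 5.0000 17.0000] v=[18.0000 -22.0000 8.0000]
Step 3: x=[5.0000 10.0000 14.0000] v=[-8.0000 10.0000 -6.0000]
Step 4: x=[1.0000 14.0000 12.0000] v=[-8.0000 8.0000 -4.0000]
Max displacement = 6.0000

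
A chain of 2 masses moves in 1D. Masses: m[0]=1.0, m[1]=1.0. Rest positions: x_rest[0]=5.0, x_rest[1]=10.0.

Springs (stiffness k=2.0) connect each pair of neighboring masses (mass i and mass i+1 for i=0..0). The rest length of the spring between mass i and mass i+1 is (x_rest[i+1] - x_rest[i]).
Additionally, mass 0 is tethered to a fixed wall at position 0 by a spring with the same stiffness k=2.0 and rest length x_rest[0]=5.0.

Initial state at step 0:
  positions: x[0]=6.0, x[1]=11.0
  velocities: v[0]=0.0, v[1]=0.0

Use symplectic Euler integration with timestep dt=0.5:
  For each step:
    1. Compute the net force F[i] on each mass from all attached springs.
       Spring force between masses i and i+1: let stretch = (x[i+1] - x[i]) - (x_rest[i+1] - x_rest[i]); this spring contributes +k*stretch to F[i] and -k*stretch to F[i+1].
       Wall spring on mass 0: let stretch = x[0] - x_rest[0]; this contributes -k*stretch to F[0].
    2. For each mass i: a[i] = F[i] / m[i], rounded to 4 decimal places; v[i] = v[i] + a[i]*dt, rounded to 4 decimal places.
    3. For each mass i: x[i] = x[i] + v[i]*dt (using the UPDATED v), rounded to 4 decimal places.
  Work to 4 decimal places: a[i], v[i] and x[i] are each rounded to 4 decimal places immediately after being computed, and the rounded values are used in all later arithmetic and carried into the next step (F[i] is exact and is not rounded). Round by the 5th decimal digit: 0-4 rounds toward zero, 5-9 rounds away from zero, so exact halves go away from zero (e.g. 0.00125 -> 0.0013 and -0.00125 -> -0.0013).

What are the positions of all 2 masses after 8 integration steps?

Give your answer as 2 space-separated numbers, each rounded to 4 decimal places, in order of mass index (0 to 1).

Answer: 4.1875 9.1368

Derivation:
Step 0: x=[6.0000 11.0000] v=[0.0000 0.0000]
Step 1: x=[5.5000 11.0000] v=[-1.0000 0.0000]
Step 2: x=[5.0000 10.7500] v=[-1.0000 -0.5000]
Step 3: x=[4.8750 10.1250] v=[-0.2500 -1.2500]
Step 4: x=[4.9375 9.3750] v=[0.1250 -1.5000]
Step 5: x=[4.7500 8.9063] v=[-0.3750 -0.9375]
Step 6: x=[4.2657 8.8594] v=[-0.9687 -0.0938]
Step 7: x=[3.9454 9.0157] v=[-0.6407 0.3125]
Step 8: x=[4.1875 9.1368] v=[0.4842 0.2422]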